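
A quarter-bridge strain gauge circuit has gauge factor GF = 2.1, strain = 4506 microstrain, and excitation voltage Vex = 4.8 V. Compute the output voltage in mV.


Quarter bridge output: Vout = (GF * epsilon * Vex) / 4.
Vout = (2.1 * 4506e-6 * 4.8) / 4
Vout = 0.04542048 / 4 V
Vout = 0.01135512 V = 11.3551 mV

11.3551 mV


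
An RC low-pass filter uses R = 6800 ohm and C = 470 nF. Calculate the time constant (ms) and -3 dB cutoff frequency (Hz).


Time constant: tau = R * C.
tau = 6800 * 4.70e-07 = 0.003196 s
tau = 3.196 ms
Cutoff frequency: fc = 1 / (2*pi*R*C).
fc = 1 / (2*pi*0.003196) = 49.8 Hz

tau = 3.196 ms, fc = 49.8 Hz


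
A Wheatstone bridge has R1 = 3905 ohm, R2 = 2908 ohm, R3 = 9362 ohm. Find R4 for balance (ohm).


At balance: R1*R4 = R2*R3, so R4 = R2*R3/R1.
R4 = 2908 * 9362 / 3905
R4 = 27224696 / 3905
R4 = 6971.75 ohm

6971.75 ohm


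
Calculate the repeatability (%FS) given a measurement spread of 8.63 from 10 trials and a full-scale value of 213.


Repeatability = (spread / full scale) * 100%.
R = (8.63 / 213) * 100
R = 4.052 %FS

4.052 %FS


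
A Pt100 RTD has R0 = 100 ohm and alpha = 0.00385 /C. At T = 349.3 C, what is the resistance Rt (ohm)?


The RTD equation: Rt = R0 * (1 + alpha * T).
Rt = 100 * (1 + 0.00385 * 349.3)
Rt = 100 * (1 + 1.344805)
Rt = 100 * 2.344805
Rt = 234.481 ohm

234.481 ohm


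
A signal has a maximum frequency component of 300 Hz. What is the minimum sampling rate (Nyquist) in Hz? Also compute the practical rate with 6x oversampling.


By Nyquist theorem, fs_min = 2 * fmax.
fs_min = 2 * 300 = 600 Hz
Practical rate = 6 * fs_min = 6 * 600 = 3600 Hz

fs_min = 600 Hz, fs_practical = 3600 Hz


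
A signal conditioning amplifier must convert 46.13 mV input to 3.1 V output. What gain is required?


Gain = Vout / Vin (converting to same units).
G = 3.1 V / 46.13 mV
G = 3100.0 mV / 46.13 mV
G = 67.2

67.2


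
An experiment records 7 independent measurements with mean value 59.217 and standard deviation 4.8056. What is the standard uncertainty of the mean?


The standard uncertainty for Type A evaluation is u = s / sqrt(n).
u = 4.8056 / sqrt(7)
u = 4.8056 / 2.6458
u = 1.8163

1.8163


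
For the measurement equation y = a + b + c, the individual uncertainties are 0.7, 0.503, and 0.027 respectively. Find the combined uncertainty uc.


For a sum of independent quantities, uc = sqrt(u1^2 + u2^2 + u3^2).
uc = sqrt(0.7^2 + 0.503^2 + 0.027^2)
uc = sqrt(0.49 + 0.253009 + 0.000729)
uc = 0.8624

0.8624


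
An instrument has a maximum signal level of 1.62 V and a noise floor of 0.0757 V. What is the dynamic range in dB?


Dynamic range = 20 * log10(Vmax / Vnoise).
DR = 20 * log10(1.62 / 0.0757)
DR = 20 * log10(21.4)
DR = 26.61 dB

26.61 dB


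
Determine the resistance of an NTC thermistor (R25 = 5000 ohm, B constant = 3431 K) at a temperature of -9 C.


NTC thermistor equation: Rt = R25 * exp(B * (1/T - 1/T25)).
T in Kelvin: 264.15 K, T25 = 298.15 K
1/T - 1/T25 = 1/264.15 - 1/298.15 = 0.00043171
B * (1/T - 1/T25) = 3431 * 0.00043171 = 1.4812
Rt = 5000 * exp(1.4812) = 21991.1 ohm

21991.1 ohm


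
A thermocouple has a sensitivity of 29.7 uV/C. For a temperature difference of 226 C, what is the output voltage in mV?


The thermocouple output V = sensitivity * dT.
V = 29.7 uV/C * 226 C
V = 6712.2 uV
V = 6.712 mV

6.712 mV


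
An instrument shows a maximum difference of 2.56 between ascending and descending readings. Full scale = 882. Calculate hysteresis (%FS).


Hysteresis = (max difference / full scale) * 100%.
H = (2.56 / 882) * 100
H = 0.29 %FS

0.29 %FS


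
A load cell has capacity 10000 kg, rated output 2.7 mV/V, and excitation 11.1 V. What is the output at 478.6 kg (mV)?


Vout = rated_output * Vex * (load / capacity).
Vout = 2.7 * 11.1 * (478.6 / 10000)
Vout = 2.7 * 11.1 * 0.04786
Vout = 1.434 mV

1.434 mV


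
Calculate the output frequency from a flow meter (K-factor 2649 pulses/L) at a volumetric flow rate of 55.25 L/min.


Frequency = K * Q / 60 (converting L/min to L/s).
f = 2649 * 55.25 / 60
f = 146357.25 / 60
f = 2439.29 Hz

2439.29 Hz


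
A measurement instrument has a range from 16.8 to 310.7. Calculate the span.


Span = upper range - lower range.
Span = 310.7 - (16.8)
Span = 293.9

293.9


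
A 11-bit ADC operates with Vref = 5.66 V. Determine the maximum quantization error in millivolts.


The maximum quantization error is +/- LSB/2.
LSB = Vref / 2^n = 5.66 / 2048 = 0.00276367 V
Max error = LSB / 2 = 0.00276367 / 2 = 0.00138184 V
Max error = 1.3818 mV

1.3818 mV


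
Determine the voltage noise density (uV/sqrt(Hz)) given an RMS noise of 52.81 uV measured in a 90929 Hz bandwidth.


Noise spectral density = Vrms / sqrt(BW).
NSD = 52.81 / sqrt(90929)
NSD = 52.81 / 301.5444
NSD = 0.1751 uV/sqrt(Hz)

0.1751 uV/sqrt(Hz)


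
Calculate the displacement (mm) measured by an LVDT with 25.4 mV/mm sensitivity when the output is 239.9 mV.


Displacement = Vout / sensitivity.
d = 239.9 / 25.4
d = 9.445 mm

9.445 mm


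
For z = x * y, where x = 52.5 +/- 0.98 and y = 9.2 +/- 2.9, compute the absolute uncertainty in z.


For a product z = x*y, the relative uncertainty is:
uz/z = sqrt((ux/x)^2 + (uy/y)^2)
Relative uncertainties: ux/x = 0.98/52.5 = 0.018667
uy/y = 2.9/9.2 = 0.315217
z = 52.5 * 9.2 = 483.0
uz = 483.0 * sqrt(0.018667^2 + 0.315217^2) = 152.517

152.517


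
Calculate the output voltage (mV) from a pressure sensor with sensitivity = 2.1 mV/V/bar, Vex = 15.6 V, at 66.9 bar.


Output = sensitivity * Vex * P.
Vout = 2.1 * 15.6 * 66.9
Vout = 32.76 * 66.9
Vout = 2191.64 mV

2191.64 mV


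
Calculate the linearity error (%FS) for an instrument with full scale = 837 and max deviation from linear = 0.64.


Linearity error = (max deviation / full scale) * 100%.
Linearity = (0.64 / 837) * 100
Linearity = 0.076 %FS

0.076 %FS


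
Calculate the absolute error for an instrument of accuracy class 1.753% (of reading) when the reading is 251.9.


Absolute error = (accuracy% / 100) * reading.
Error = (1.753 / 100) * 251.9
Error = 0.01753 * 251.9
Error = 4.4158

4.4158


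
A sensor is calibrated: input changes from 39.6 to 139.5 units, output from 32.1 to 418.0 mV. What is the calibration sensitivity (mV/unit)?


Sensitivity = (y2 - y1) / (x2 - x1).
S = (418.0 - 32.1) / (139.5 - 39.6)
S = 385.9 / 99.9
S = 3.8629 mV/unit

3.8629 mV/unit


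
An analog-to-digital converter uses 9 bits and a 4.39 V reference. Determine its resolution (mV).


The resolution (LSB) of an ADC is Vref / 2^n.
LSB = 4.39 / 2^9
LSB = 4.39 / 512
LSB = 0.00857422 V = 8.57421875 mV

8.57421875 mV


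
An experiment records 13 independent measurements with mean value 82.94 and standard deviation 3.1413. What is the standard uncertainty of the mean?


The standard uncertainty for Type A evaluation is u = s / sqrt(n).
u = 3.1413 / sqrt(13)
u = 3.1413 / 3.6056
u = 0.8712

0.8712


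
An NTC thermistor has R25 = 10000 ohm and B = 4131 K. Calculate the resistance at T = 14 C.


NTC thermistor equation: Rt = R25 * exp(B * (1/T - 1/T25)).
T in Kelvin: 287.15 K, T25 = 298.15 K
1/T - 1/T25 = 1/287.15 - 1/298.15 = 0.00012848
B * (1/T - 1/T25) = 4131 * 0.00012848 = 0.5308
Rt = 10000 * exp(0.5308) = 17002.4 ohm

17002.4 ohm


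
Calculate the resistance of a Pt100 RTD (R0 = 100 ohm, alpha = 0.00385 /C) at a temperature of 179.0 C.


The RTD equation: Rt = R0 * (1 + alpha * T).
Rt = 100 * (1 + 0.00385 * 179.0)
Rt = 100 * (1 + 0.68915)
Rt = 100 * 1.68915
Rt = 168.915 ohm

168.915 ohm


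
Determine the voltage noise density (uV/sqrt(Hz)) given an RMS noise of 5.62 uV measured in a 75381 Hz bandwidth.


Noise spectral density = Vrms / sqrt(BW).
NSD = 5.62 / sqrt(75381)
NSD = 5.62 / 274.556
NSD = 0.0205 uV/sqrt(Hz)

0.0205 uV/sqrt(Hz)


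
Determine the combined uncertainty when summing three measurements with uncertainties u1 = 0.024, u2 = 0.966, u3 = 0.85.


For a sum of independent quantities, uc = sqrt(u1^2 + u2^2 + u3^2).
uc = sqrt(0.024^2 + 0.966^2 + 0.85^2)
uc = sqrt(0.000576 + 0.933156 + 0.7225)
uc = 1.2869

1.2869


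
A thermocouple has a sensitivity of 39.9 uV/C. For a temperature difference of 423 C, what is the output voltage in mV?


The thermocouple output V = sensitivity * dT.
V = 39.9 uV/C * 423 C
V = 16877.7 uV
V = 16.878 mV

16.878 mV


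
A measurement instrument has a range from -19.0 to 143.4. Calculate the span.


Span = upper range - lower range.
Span = 143.4 - (-19.0)
Span = 162.4

162.4


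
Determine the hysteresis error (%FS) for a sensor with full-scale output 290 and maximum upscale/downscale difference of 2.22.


Hysteresis = (max difference / full scale) * 100%.
H = (2.22 / 290) * 100
H = 0.766 %FS

0.766 %FS


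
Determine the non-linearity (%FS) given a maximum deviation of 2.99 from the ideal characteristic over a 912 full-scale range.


Linearity error = (max deviation / full scale) * 100%.
Linearity = (2.99 / 912) * 100
Linearity = 0.328 %FS

0.328 %FS


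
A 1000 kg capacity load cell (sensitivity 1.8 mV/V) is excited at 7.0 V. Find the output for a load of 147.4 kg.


Vout = rated_output * Vex * (load / capacity).
Vout = 1.8 * 7.0 * (147.4 / 1000)
Vout = 1.8 * 7.0 * 0.1474
Vout = 1.857 mV

1.857 mV


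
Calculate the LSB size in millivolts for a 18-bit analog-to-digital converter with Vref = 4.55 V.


The resolution (LSB) of an ADC is Vref / 2^n.
LSB = 4.55 / 2^18
LSB = 4.55 / 262144
LSB = 1.736e-05 V = 0.01735687 mV

0.01735687 mV


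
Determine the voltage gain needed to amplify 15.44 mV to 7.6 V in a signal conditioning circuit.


Gain = Vout / Vin (converting to same units).
G = 7.6 V / 15.44 mV
G = 7600.0 mV / 15.44 mV
G = 492.23

492.23


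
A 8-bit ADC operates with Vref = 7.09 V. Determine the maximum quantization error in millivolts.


The maximum quantization error is +/- LSB/2.
LSB = Vref / 2^n = 7.09 / 256 = 0.02769531 V
Max error = LSB / 2 = 0.02769531 / 2 = 0.01384766 V
Max error = 13.8477 mV

13.8477 mV


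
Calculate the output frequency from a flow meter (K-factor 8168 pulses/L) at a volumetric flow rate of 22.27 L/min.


Frequency = K * Q / 60 (converting L/min to L/s).
f = 8168 * 22.27 / 60
f = 181901.36 / 60
f = 3031.69 Hz

3031.69 Hz


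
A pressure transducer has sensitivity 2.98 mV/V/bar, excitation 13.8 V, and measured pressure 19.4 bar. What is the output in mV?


Output = sensitivity * Vex * P.
Vout = 2.98 * 13.8 * 19.4
Vout = 41.124 * 19.4
Vout = 797.81 mV

797.81 mV


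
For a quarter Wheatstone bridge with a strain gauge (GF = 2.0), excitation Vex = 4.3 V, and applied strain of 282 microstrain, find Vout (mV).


Quarter bridge output: Vout = (GF * epsilon * Vex) / 4.
Vout = (2.0 * 282e-6 * 4.3) / 4
Vout = 0.0024252 / 4 V
Vout = 0.0006063 V = 0.6063 mV

0.6063 mV


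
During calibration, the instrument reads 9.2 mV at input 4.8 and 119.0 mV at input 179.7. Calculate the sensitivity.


Sensitivity = (y2 - y1) / (x2 - x1).
S = (119.0 - 9.2) / (179.7 - 4.8)
S = 109.8 / 174.9
S = 0.6278 mV/unit

0.6278 mV/unit


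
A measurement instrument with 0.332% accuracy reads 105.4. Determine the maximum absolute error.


Absolute error = (accuracy% / 100) * reading.
Error = (0.332 / 100) * 105.4
Error = 0.00332 * 105.4
Error = 0.3499

0.3499


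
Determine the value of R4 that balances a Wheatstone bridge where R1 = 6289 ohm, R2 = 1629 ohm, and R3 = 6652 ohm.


At balance: R1*R4 = R2*R3, so R4 = R2*R3/R1.
R4 = 1629 * 6652 / 6289
R4 = 10836108 / 6289
R4 = 1723.03 ohm

1723.03 ohm


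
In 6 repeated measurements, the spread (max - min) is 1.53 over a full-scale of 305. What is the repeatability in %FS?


Repeatability = (spread / full scale) * 100%.
R = (1.53 / 305) * 100
R = 0.502 %FS

0.502 %FS


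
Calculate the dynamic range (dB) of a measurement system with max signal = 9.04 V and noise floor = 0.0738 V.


Dynamic range = 20 * log10(Vmax / Vnoise).
DR = 20 * log10(9.04 / 0.0738)
DR = 20 * log10(122.49)
DR = 41.76 dB

41.76 dB


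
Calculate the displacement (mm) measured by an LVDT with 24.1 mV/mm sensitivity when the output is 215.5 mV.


Displacement = Vout / sensitivity.
d = 215.5 / 24.1
d = 8.942 mm

8.942 mm


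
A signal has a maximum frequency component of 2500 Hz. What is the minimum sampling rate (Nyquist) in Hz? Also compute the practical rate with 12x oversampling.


By Nyquist theorem, fs_min = 2 * fmax.
fs_min = 2 * 2500 = 5000 Hz
Practical rate = 12 * fs_min = 12 * 5000 = 60000 Hz

fs_min = 5000 Hz, fs_practical = 60000 Hz


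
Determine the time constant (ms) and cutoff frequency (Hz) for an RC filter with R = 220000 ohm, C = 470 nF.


Time constant: tau = R * C.
tau = 220000 * 4.70e-07 = 0.1034 s
tau = 103.4 ms
Cutoff frequency: fc = 1 / (2*pi*R*C).
fc = 1 / (2*pi*0.1034) = 1.54 Hz

tau = 103.4 ms, fc = 1.54 Hz


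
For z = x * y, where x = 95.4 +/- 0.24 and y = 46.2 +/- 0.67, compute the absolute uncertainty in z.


For a product z = x*y, the relative uncertainty is:
uz/z = sqrt((ux/x)^2 + (uy/y)^2)
Relative uncertainties: ux/x = 0.24/95.4 = 0.002516
uy/y = 0.67/46.2 = 0.014502
z = 95.4 * 46.2 = 4407.5
uz = 4407.5 * sqrt(0.002516^2 + 0.014502^2) = 64.873

64.873


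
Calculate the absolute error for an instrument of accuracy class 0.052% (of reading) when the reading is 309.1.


Absolute error = (accuracy% / 100) * reading.
Error = (0.052 / 100) * 309.1
Error = 0.00052 * 309.1
Error = 0.1607

0.1607


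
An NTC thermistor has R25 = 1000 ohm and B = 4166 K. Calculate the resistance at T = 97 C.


NTC thermistor equation: Rt = R25 * exp(B * (1/T - 1/T25)).
T in Kelvin: 370.15 K, T25 = 298.15 K
1/T - 1/T25 = 1/370.15 - 1/298.15 = -0.00065241
B * (1/T - 1/T25) = 4166 * -0.00065241 = -2.7179
Rt = 1000 * exp(-2.7179) = 66.0 ohm

66.0 ohm


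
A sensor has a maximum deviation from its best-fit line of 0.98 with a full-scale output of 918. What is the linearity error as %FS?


Linearity error = (max deviation / full scale) * 100%.
Linearity = (0.98 / 918) * 100
Linearity = 0.107 %FS

0.107 %FS


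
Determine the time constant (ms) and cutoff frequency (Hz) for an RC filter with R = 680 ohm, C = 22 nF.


Time constant: tau = R * C.
tau = 680 * 2.20e-08 = 1.496e-05 s
tau = 0.015 ms
Cutoff frequency: fc = 1 / (2*pi*R*C).
fc = 1 / (2*pi*1.496e-05) = 10638.7 Hz

tau = 0.015 ms, fc = 10638.7 Hz


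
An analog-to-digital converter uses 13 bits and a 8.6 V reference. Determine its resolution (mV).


The resolution (LSB) of an ADC is Vref / 2^n.
LSB = 8.6 / 2^13
LSB = 8.6 / 8192
LSB = 0.0010498 V = 1.04980469 mV

1.04980469 mV


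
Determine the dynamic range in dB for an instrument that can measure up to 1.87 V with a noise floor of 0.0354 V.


Dynamic range = 20 * log10(Vmax / Vnoise).
DR = 20 * log10(1.87 / 0.0354)
DR = 20 * log10(52.82)
DR = 34.46 dB

34.46 dB


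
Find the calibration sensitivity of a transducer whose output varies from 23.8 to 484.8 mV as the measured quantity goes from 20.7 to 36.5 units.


Sensitivity = (y2 - y1) / (x2 - x1).
S = (484.8 - 23.8) / (36.5 - 20.7)
S = 461.0 / 15.8
S = 29.1772 mV/unit

29.1772 mV/unit


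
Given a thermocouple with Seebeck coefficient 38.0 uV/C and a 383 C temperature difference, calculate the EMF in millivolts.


The thermocouple output V = sensitivity * dT.
V = 38.0 uV/C * 383 C
V = 14554.0 uV
V = 14.554 mV

14.554 mV


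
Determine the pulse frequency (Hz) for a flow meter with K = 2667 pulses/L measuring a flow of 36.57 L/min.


Frequency = K * Q / 60 (converting L/min to L/s).
f = 2667 * 36.57 / 60
f = 97532.19 / 60
f = 1625.54 Hz

1625.54 Hz


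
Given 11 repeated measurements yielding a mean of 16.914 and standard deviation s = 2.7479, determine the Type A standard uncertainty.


The standard uncertainty for Type A evaluation is u = s / sqrt(n).
u = 2.7479 / sqrt(11)
u = 2.7479 / 3.3166
u = 0.8285

0.8285


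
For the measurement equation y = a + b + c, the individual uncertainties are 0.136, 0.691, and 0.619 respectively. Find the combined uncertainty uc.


For a sum of independent quantities, uc = sqrt(u1^2 + u2^2 + u3^2).
uc = sqrt(0.136^2 + 0.691^2 + 0.619^2)
uc = sqrt(0.018496 + 0.477481 + 0.383161)
uc = 0.9376

0.9376


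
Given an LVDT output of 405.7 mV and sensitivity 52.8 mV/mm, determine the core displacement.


Displacement = Vout / sensitivity.
d = 405.7 / 52.8
d = 7.684 mm

7.684 mm


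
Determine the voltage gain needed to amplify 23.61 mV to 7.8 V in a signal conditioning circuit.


Gain = Vout / Vin (converting to same units).
G = 7.8 V / 23.61 mV
G = 7800.0 mV / 23.61 mV
G = 330.37

330.37


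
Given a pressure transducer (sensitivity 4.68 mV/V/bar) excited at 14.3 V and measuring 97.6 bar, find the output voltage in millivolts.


Output = sensitivity * Vex * P.
Vout = 4.68 * 14.3 * 97.6
Vout = 66.924 * 97.6
Vout = 6531.78 mV

6531.78 mV


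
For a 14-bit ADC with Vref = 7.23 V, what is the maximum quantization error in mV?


The maximum quantization error is +/- LSB/2.
LSB = Vref / 2^n = 7.23 / 16384 = 0.00044128 V
Max error = LSB / 2 = 0.00044128 / 2 = 0.00022064 V
Max error = 0.2206 mV

0.2206 mV


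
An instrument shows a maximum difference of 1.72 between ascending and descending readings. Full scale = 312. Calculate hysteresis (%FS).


Hysteresis = (max difference / full scale) * 100%.
H = (1.72 / 312) * 100
H = 0.551 %FS

0.551 %FS


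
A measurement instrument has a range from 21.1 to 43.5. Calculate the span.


Span = upper range - lower range.
Span = 43.5 - (21.1)
Span = 22.4

22.4


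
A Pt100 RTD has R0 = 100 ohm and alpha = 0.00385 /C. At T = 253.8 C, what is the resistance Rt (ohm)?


The RTD equation: Rt = R0 * (1 + alpha * T).
Rt = 100 * (1 + 0.00385 * 253.8)
Rt = 100 * (1 + 0.97713)
Rt = 100 * 1.97713
Rt = 197.713 ohm

197.713 ohm


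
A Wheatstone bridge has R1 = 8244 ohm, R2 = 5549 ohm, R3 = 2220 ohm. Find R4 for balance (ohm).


At balance: R1*R4 = R2*R3, so R4 = R2*R3/R1.
R4 = 5549 * 2220 / 8244
R4 = 12318780 / 8244
R4 = 1494.27 ohm

1494.27 ohm


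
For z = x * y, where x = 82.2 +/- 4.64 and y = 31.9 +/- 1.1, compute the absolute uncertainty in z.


For a product z = x*y, the relative uncertainty is:
uz/z = sqrt((ux/x)^2 + (uy/y)^2)
Relative uncertainties: ux/x = 4.64/82.2 = 0.056448
uy/y = 1.1/31.9 = 0.034483
z = 82.2 * 31.9 = 2622.2
uz = 2622.2 * sqrt(0.056448^2 + 0.034483^2) = 173.449

173.449


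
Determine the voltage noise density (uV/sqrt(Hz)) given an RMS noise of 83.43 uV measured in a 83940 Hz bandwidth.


Noise spectral density = Vrms / sqrt(BW).
NSD = 83.43 / sqrt(83940)
NSD = 83.43 / 289.724
NSD = 0.288 uV/sqrt(Hz)

0.288 uV/sqrt(Hz)


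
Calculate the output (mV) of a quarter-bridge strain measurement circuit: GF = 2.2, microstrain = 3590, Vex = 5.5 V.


Quarter bridge output: Vout = (GF * epsilon * Vex) / 4.
Vout = (2.2 * 3590e-6 * 5.5) / 4
Vout = 0.043439 / 4 V
Vout = 0.01085975 V = 10.8598 mV

10.8598 mV


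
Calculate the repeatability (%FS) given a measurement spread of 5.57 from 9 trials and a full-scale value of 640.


Repeatability = (spread / full scale) * 100%.
R = (5.57 / 640) * 100
R = 0.87 %FS

0.87 %FS


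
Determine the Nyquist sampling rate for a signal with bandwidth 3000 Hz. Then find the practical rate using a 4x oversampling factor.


By Nyquist theorem, fs_min = 2 * fmax.
fs_min = 2 * 3000 = 6000 Hz
Practical rate = 4 * fs_min = 4 * 6000 = 24000 Hz

fs_min = 6000 Hz, fs_practical = 24000 Hz


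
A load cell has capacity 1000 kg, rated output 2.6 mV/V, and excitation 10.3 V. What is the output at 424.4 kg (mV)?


Vout = rated_output * Vex * (load / capacity).
Vout = 2.6 * 10.3 * (424.4 / 1000)
Vout = 2.6 * 10.3 * 0.4244
Vout = 11.365 mV

11.365 mV


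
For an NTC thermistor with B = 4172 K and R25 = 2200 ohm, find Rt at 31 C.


NTC thermistor equation: Rt = R25 * exp(B * (1/T - 1/T25)).
T in Kelvin: 304.15 K, T25 = 298.15 K
1/T - 1/T25 = 1/304.15 - 1/298.15 = -6.617e-05
B * (1/T - 1/T25) = 4172 * -6.617e-05 = -0.276
Rt = 2200 * exp(-0.276) = 1669.3 ohm

1669.3 ohm


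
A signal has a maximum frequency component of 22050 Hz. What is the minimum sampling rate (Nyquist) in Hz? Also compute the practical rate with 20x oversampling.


By Nyquist theorem, fs_min = 2 * fmax.
fs_min = 2 * 22050 = 44100 Hz
Practical rate = 20 * fs_min = 20 * 44100 = 882000 Hz

fs_min = 44100 Hz, fs_practical = 882000 Hz


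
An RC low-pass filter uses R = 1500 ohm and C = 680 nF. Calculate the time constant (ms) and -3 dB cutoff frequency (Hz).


Time constant: tau = R * C.
tau = 1500 * 6.80e-07 = 0.00102 s
tau = 1.02 ms
Cutoff frequency: fc = 1 / (2*pi*R*C).
fc = 1 / (2*pi*0.00102) = 156.03 Hz

tau = 1.02 ms, fc = 156.03 Hz


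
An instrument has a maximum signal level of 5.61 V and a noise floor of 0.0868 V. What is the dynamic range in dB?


Dynamic range = 20 * log10(Vmax / Vnoise).
DR = 20 * log10(5.61 / 0.0868)
DR = 20 * log10(64.63)
DR = 36.21 dB

36.21 dB


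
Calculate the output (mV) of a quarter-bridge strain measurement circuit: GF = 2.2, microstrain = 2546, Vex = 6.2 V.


Quarter bridge output: Vout = (GF * epsilon * Vex) / 4.
Vout = (2.2 * 2546e-6 * 6.2) / 4
Vout = 0.03472744 / 4 V
Vout = 0.00868186 V = 8.6819 mV

8.6819 mV


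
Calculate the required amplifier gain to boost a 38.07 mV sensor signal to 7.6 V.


Gain = Vout / Vin (converting to same units).
G = 7.6 V / 38.07 mV
G = 7600.0 mV / 38.07 mV
G = 199.63

199.63


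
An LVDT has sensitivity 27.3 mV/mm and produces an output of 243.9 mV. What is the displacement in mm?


Displacement = Vout / sensitivity.
d = 243.9 / 27.3
d = 8.934 mm

8.934 mm


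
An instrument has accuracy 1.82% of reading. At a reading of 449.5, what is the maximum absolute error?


Absolute error = (accuracy% / 100) * reading.
Error = (1.82 / 100) * 449.5
Error = 0.0182 * 449.5
Error = 8.1809

8.1809


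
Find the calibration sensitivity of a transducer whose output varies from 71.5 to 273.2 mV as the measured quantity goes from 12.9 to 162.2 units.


Sensitivity = (y2 - y1) / (x2 - x1).
S = (273.2 - 71.5) / (162.2 - 12.9)
S = 201.7 / 149.3
S = 1.351 mV/unit

1.351 mV/unit


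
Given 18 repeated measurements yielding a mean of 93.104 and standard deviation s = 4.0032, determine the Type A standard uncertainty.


The standard uncertainty for Type A evaluation is u = s / sqrt(n).
u = 4.0032 / sqrt(18)
u = 4.0032 / 4.2426
u = 0.9436

0.9436


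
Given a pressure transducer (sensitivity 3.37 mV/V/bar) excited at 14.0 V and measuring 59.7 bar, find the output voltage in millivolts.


Output = sensitivity * Vex * P.
Vout = 3.37 * 14.0 * 59.7
Vout = 47.18 * 59.7
Vout = 2816.65 mV

2816.65 mV


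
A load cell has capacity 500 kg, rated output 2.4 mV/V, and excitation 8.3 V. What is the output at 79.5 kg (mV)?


Vout = rated_output * Vex * (load / capacity).
Vout = 2.4 * 8.3 * (79.5 / 500)
Vout = 2.4 * 8.3 * 0.159
Vout = 3.167 mV

3.167 mV


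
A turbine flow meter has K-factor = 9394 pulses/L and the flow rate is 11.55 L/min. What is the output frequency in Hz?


Frequency = K * Q / 60 (converting L/min to L/s).
f = 9394 * 11.55 / 60
f = 108500.7 / 60
f = 1808.35 Hz

1808.35 Hz


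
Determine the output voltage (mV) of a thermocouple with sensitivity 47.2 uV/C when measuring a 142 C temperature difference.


The thermocouple output V = sensitivity * dT.
V = 47.2 uV/C * 142 C
V = 6702.4 uV
V = 6.702 mV

6.702 mV


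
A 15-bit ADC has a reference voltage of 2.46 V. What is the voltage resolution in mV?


The resolution (LSB) of an ADC is Vref / 2^n.
LSB = 2.46 / 2^15
LSB = 2.46 / 32768
LSB = 7.507e-05 V = 0.07507324 mV

0.07507324 mV


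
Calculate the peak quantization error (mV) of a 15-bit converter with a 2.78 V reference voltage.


The maximum quantization error is +/- LSB/2.
LSB = Vref / 2^n = 2.78 / 32768 = 8.484e-05 V
Max error = LSB / 2 = 8.484e-05 / 2 = 4.242e-05 V
Max error = 0.0424 mV

0.0424 mV


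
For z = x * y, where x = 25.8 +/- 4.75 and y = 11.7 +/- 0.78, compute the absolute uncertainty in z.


For a product z = x*y, the relative uncertainty is:
uz/z = sqrt((ux/x)^2 + (uy/y)^2)
Relative uncertainties: ux/x = 4.75/25.8 = 0.184109
uy/y = 0.78/11.7 = 0.066667
z = 25.8 * 11.7 = 301.9
uz = 301.9 * sqrt(0.184109^2 + 0.066667^2) = 59.106

59.106


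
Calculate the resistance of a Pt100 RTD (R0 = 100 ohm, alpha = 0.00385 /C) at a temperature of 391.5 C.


The RTD equation: Rt = R0 * (1 + alpha * T).
Rt = 100 * (1 + 0.00385 * 391.5)
Rt = 100 * (1 + 1.507275)
Rt = 100 * 2.507275
Rt = 250.727 ohm

250.727 ohm


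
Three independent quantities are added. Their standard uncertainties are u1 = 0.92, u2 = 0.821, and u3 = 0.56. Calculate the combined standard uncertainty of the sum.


For a sum of independent quantities, uc = sqrt(u1^2 + u2^2 + u3^2).
uc = sqrt(0.92^2 + 0.821^2 + 0.56^2)
uc = sqrt(0.8464 + 0.674041 + 0.3136)
uc = 1.3543

1.3543


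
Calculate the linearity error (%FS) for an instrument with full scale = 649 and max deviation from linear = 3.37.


Linearity error = (max deviation / full scale) * 100%.
Linearity = (3.37 / 649) * 100
Linearity = 0.519 %FS

0.519 %FS


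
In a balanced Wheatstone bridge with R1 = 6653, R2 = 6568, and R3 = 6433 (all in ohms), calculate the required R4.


At balance: R1*R4 = R2*R3, so R4 = R2*R3/R1.
R4 = 6568 * 6433 / 6653
R4 = 42251944 / 6653
R4 = 6350.81 ohm

6350.81 ohm


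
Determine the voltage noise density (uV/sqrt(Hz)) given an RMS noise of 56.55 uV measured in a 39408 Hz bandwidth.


Noise spectral density = Vrms / sqrt(BW).
NSD = 56.55 / sqrt(39408)
NSD = 56.55 / 198.5145
NSD = 0.2849 uV/sqrt(Hz)

0.2849 uV/sqrt(Hz)


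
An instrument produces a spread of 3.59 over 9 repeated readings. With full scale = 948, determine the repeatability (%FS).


Repeatability = (spread / full scale) * 100%.
R = (3.59 / 948) * 100
R = 0.379 %FS

0.379 %FS


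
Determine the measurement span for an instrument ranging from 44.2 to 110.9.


Span = upper range - lower range.
Span = 110.9 - (44.2)
Span = 66.7

66.7


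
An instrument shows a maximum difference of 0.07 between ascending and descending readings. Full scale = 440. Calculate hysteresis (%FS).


Hysteresis = (max difference / full scale) * 100%.
H = (0.07 / 440) * 100
H = 0.016 %FS

0.016 %FS


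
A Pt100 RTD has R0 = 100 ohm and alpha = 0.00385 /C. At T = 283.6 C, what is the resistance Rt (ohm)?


The RTD equation: Rt = R0 * (1 + alpha * T).
Rt = 100 * (1 + 0.00385 * 283.6)
Rt = 100 * (1 + 1.09186)
Rt = 100 * 2.09186
Rt = 209.186 ohm

209.186 ohm


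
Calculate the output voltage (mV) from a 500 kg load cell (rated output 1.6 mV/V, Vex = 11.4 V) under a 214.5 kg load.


Vout = rated_output * Vex * (load / capacity).
Vout = 1.6 * 11.4 * (214.5 / 500)
Vout = 1.6 * 11.4 * 0.429
Vout = 7.825 mV

7.825 mV


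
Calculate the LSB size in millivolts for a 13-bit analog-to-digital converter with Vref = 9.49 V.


The resolution (LSB) of an ADC is Vref / 2^n.
LSB = 9.49 / 2^13
LSB = 9.49 / 8192
LSB = 0.00115845 V = 1.15844727 mV

1.15844727 mV


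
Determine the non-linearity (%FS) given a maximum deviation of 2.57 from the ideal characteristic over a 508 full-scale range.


Linearity error = (max deviation / full scale) * 100%.
Linearity = (2.57 / 508) * 100
Linearity = 0.506 %FS

0.506 %FS


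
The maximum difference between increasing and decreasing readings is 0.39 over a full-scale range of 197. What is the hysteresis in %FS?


Hysteresis = (max difference / full scale) * 100%.
H = (0.39 / 197) * 100
H = 0.198 %FS

0.198 %FS


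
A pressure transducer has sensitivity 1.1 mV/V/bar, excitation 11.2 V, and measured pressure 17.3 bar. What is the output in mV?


Output = sensitivity * Vex * P.
Vout = 1.1 * 11.2 * 17.3
Vout = 12.32 * 17.3
Vout = 213.14 mV

213.14 mV


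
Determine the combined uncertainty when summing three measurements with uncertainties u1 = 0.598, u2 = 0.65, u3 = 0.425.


For a sum of independent quantities, uc = sqrt(u1^2 + u2^2 + u3^2).
uc = sqrt(0.598^2 + 0.65^2 + 0.425^2)
uc = sqrt(0.357604 + 0.4225 + 0.180625)
uc = 0.9802

0.9802


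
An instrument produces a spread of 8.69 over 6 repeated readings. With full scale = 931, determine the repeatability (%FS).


Repeatability = (spread / full scale) * 100%.
R = (8.69 / 931) * 100
R = 0.933 %FS

0.933 %FS


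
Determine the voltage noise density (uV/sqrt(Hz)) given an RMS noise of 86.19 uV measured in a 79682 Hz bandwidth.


Noise spectral density = Vrms / sqrt(BW).
NSD = 86.19 / sqrt(79682)
NSD = 86.19 / 282.28
NSD = 0.3053 uV/sqrt(Hz)

0.3053 uV/sqrt(Hz)


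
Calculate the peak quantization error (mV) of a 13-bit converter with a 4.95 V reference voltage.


The maximum quantization error is +/- LSB/2.
LSB = Vref / 2^n = 4.95 / 8192 = 0.00060425 V
Max error = LSB / 2 = 0.00060425 / 2 = 0.00030212 V
Max error = 0.3021 mV

0.3021 mV


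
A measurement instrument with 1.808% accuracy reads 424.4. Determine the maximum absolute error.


Absolute error = (accuracy% / 100) * reading.
Error = (1.808 / 100) * 424.4
Error = 0.01808 * 424.4
Error = 7.6732

7.6732


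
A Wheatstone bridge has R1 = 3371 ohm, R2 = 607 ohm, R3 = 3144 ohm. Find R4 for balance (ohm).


At balance: R1*R4 = R2*R3, so R4 = R2*R3/R1.
R4 = 607 * 3144 / 3371
R4 = 1908408 / 3371
R4 = 566.13 ohm

566.13 ohm


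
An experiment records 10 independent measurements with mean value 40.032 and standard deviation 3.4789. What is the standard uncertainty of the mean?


The standard uncertainty for Type A evaluation is u = s / sqrt(n).
u = 3.4789 / sqrt(10)
u = 3.4789 / 3.1623
u = 1.1001

1.1001


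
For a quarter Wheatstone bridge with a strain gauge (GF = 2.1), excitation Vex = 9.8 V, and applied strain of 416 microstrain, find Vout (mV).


Quarter bridge output: Vout = (GF * epsilon * Vex) / 4.
Vout = (2.1 * 416e-6 * 9.8) / 4
Vout = 0.00856128 / 4 V
Vout = 0.00214032 V = 2.1403 mV

2.1403 mV


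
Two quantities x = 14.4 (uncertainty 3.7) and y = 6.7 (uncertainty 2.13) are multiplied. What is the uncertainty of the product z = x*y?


For a product z = x*y, the relative uncertainty is:
uz/z = sqrt((ux/x)^2 + (uy/y)^2)
Relative uncertainties: ux/x = 3.7/14.4 = 0.256944
uy/y = 2.13/6.7 = 0.31791
z = 14.4 * 6.7 = 96.5
uz = 96.5 * sqrt(0.256944^2 + 0.31791^2) = 39.437

39.437


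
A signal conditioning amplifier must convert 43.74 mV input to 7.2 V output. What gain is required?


Gain = Vout / Vin (converting to same units).
G = 7.2 V / 43.74 mV
G = 7200.0 mV / 43.74 mV
G = 164.61

164.61


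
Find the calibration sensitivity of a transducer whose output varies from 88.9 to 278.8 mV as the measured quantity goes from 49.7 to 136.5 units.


Sensitivity = (y2 - y1) / (x2 - x1).
S = (278.8 - 88.9) / (136.5 - 49.7)
S = 189.9 / 86.8
S = 2.1878 mV/unit

2.1878 mV/unit


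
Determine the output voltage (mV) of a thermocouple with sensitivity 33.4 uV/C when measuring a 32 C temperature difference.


The thermocouple output V = sensitivity * dT.
V = 33.4 uV/C * 32 C
V = 1068.8 uV
V = 1.069 mV

1.069 mV


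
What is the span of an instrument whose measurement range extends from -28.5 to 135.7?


Span = upper range - lower range.
Span = 135.7 - (-28.5)
Span = 164.2

164.2


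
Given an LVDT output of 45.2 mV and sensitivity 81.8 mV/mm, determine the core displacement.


Displacement = Vout / sensitivity.
d = 45.2 / 81.8
d = 0.553 mm

0.553 mm


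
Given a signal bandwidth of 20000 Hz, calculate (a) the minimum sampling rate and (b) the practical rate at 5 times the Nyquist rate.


By Nyquist theorem, fs_min = 2 * fmax.
fs_min = 2 * 20000 = 40000 Hz
Practical rate = 5 * fs_min = 5 * 40000 = 200000 Hz

fs_min = 40000 Hz, fs_practical = 200000 Hz


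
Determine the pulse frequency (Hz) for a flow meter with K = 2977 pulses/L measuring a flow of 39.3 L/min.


Frequency = K * Q / 60 (converting L/min to L/s).
f = 2977 * 39.3 / 60
f = 116996.1 / 60
f = 1949.93 Hz

1949.93 Hz


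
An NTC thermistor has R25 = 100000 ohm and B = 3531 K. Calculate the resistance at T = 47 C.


NTC thermistor equation: Rt = R25 * exp(B * (1/T - 1/T25)).
T in Kelvin: 320.15 K, T25 = 298.15 K
1/T - 1/T25 = 1/320.15 - 1/298.15 = -0.00023048
B * (1/T - 1/T25) = 3531 * -0.00023048 = -0.8138
Rt = 100000 * exp(-0.8138) = 44315.9 ohm

44315.9 ohm


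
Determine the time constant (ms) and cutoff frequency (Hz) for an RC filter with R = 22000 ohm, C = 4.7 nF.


Time constant: tau = R * C.
tau = 22000 * 4.70e-09 = 0.0001034 s
tau = 0.1034 ms
Cutoff frequency: fc = 1 / (2*pi*R*C).
fc = 1 / (2*pi*0.0001034) = 1539.22 Hz

tau = 0.1034 ms, fc = 1539.22 Hz


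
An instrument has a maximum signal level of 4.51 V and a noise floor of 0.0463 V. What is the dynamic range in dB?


Dynamic range = 20 * log10(Vmax / Vnoise).
DR = 20 * log10(4.51 / 0.0463)
DR = 20 * log10(97.41)
DR = 39.77 dB

39.77 dB


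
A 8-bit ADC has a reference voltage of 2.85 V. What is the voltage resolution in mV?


The resolution (LSB) of an ADC is Vref / 2^n.
LSB = 2.85 / 2^8
LSB = 2.85 / 256
LSB = 0.01113281 V = 11.1328125 mV

11.1328125 mV


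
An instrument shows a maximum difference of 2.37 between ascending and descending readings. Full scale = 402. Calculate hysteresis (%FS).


Hysteresis = (max difference / full scale) * 100%.
H = (2.37 / 402) * 100
H = 0.59 %FS

0.59 %FS


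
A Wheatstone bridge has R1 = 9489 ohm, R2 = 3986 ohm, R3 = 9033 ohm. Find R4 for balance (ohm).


At balance: R1*R4 = R2*R3, so R4 = R2*R3/R1.
R4 = 3986 * 9033 / 9489
R4 = 36005538 / 9489
R4 = 3794.45 ohm

3794.45 ohm


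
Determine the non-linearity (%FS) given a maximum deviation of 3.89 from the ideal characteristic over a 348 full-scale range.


Linearity error = (max deviation / full scale) * 100%.
Linearity = (3.89 / 348) * 100
Linearity = 1.118 %FS

1.118 %FS


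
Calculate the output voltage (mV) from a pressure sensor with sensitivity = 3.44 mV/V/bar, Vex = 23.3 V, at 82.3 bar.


Output = sensitivity * Vex * P.
Vout = 3.44 * 23.3 * 82.3
Vout = 80.152 * 82.3
Vout = 6596.51 mV

6596.51 mV


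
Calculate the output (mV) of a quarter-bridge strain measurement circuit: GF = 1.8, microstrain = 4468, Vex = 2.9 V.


Quarter bridge output: Vout = (GF * epsilon * Vex) / 4.
Vout = (1.8 * 4468e-6 * 2.9) / 4
Vout = 0.02332296 / 4 V
Vout = 0.00583074 V = 5.8307 mV

5.8307 mV


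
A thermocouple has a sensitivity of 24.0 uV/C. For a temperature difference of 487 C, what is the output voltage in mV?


The thermocouple output V = sensitivity * dT.
V = 24.0 uV/C * 487 C
V = 11688.0 uV
V = 11.688 mV

11.688 mV


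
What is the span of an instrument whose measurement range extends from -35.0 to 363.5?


Span = upper range - lower range.
Span = 363.5 - (-35.0)
Span = 398.5

398.5


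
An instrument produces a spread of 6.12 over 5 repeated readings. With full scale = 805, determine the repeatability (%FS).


Repeatability = (spread / full scale) * 100%.
R = (6.12 / 805) * 100
R = 0.76 %FS

0.76 %FS


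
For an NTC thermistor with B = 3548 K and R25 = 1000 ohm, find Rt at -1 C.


NTC thermistor equation: Rt = R25 * exp(B * (1/T - 1/T25)).
T in Kelvin: 272.15 K, T25 = 298.15 K
1/T - 1/T25 = 1/272.15 - 1/298.15 = 0.00032043
B * (1/T - 1/T25) = 3548 * 0.00032043 = 1.1369
Rt = 1000 * exp(1.1369) = 3117.0 ohm

3117.0 ohm


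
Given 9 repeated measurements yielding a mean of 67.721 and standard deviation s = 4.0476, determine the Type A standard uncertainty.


The standard uncertainty for Type A evaluation is u = s / sqrt(n).
u = 4.0476 / sqrt(9)
u = 4.0476 / 3.0
u = 1.3492

1.3492


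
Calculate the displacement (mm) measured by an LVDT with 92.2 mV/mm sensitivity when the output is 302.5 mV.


Displacement = Vout / sensitivity.
d = 302.5 / 92.2
d = 3.281 mm

3.281 mm


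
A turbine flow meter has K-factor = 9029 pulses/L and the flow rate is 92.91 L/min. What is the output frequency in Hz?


Frequency = K * Q / 60 (converting L/min to L/s).
f = 9029 * 92.91 / 60
f = 838884.39 / 60
f = 13981.41 Hz

13981.41 Hz


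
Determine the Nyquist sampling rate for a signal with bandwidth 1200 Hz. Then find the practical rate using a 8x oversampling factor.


By Nyquist theorem, fs_min = 2 * fmax.
fs_min = 2 * 1200 = 2400 Hz
Practical rate = 8 * fs_min = 8 * 2400 = 19200 Hz

fs_min = 2400 Hz, fs_practical = 19200 Hz


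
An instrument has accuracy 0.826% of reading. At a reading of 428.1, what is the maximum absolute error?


Absolute error = (accuracy% / 100) * reading.
Error = (0.826 / 100) * 428.1
Error = 0.00826 * 428.1
Error = 3.5361

3.5361


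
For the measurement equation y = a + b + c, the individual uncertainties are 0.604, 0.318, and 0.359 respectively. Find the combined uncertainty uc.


For a sum of independent quantities, uc = sqrt(u1^2 + u2^2 + u3^2).
uc = sqrt(0.604^2 + 0.318^2 + 0.359^2)
uc = sqrt(0.364816 + 0.101124 + 0.128881)
uc = 0.7712

0.7712


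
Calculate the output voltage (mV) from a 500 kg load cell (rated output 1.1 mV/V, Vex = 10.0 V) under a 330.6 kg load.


Vout = rated_output * Vex * (load / capacity).
Vout = 1.1 * 10.0 * (330.6 / 500)
Vout = 1.1 * 10.0 * 0.6612
Vout = 7.273 mV

7.273 mV


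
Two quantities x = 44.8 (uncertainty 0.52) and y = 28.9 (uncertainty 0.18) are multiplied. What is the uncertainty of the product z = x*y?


For a product z = x*y, the relative uncertainty is:
uz/z = sqrt((ux/x)^2 + (uy/y)^2)
Relative uncertainties: ux/x = 0.52/44.8 = 0.011607
uy/y = 0.18/28.9 = 0.006228
z = 44.8 * 28.9 = 1294.7
uz = 1294.7 * sqrt(0.011607^2 + 0.006228^2) = 17.055

17.055


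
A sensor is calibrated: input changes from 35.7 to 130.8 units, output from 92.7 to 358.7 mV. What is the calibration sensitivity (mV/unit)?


Sensitivity = (y2 - y1) / (x2 - x1).
S = (358.7 - 92.7) / (130.8 - 35.7)
S = 266.0 / 95.1
S = 2.7971 mV/unit

2.7971 mV/unit


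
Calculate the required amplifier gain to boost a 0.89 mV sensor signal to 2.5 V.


Gain = Vout / Vin (converting to same units).
G = 2.5 V / 0.89 mV
G = 2500.0 mV / 0.89 mV
G = 2808.99

2808.99


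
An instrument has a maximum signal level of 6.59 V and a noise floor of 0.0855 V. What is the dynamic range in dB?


Dynamic range = 20 * log10(Vmax / Vnoise).
DR = 20 * log10(6.59 / 0.0855)
DR = 20 * log10(77.08)
DR = 37.74 dB

37.74 dB


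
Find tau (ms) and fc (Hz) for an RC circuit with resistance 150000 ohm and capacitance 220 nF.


Time constant: tau = R * C.
tau = 150000 * 2.20e-07 = 0.033 s
tau = 33.0 ms
Cutoff frequency: fc = 1 / (2*pi*R*C).
fc = 1 / (2*pi*0.033) = 4.82 Hz

tau = 33.0 ms, fc = 4.82 Hz


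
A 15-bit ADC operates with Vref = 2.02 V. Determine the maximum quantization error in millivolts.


The maximum quantization error is +/- LSB/2.
LSB = Vref / 2^n = 2.02 / 32768 = 6.165e-05 V
Max error = LSB / 2 = 6.165e-05 / 2 = 3.082e-05 V
Max error = 0.0308 mV

0.0308 mV


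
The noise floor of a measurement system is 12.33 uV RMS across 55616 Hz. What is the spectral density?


Noise spectral density = Vrms / sqrt(BW).
NSD = 12.33 / sqrt(55616)
NSD = 12.33 / 235.8304
NSD = 0.0523 uV/sqrt(Hz)

0.0523 uV/sqrt(Hz)


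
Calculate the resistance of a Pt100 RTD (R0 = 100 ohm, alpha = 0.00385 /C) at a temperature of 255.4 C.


The RTD equation: Rt = R0 * (1 + alpha * T).
Rt = 100 * (1 + 0.00385 * 255.4)
Rt = 100 * (1 + 0.98329)
Rt = 100 * 1.98329
Rt = 198.329 ohm

198.329 ohm


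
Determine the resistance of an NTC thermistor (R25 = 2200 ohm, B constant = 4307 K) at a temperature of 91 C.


NTC thermistor equation: Rt = R25 * exp(B * (1/T - 1/T25)).
T in Kelvin: 364.15 K, T25 = 298.15 K
1/T - 1/T25 = 1/364.15 - 1/298.15 = -0.0006079
B * (1/T - 1/T25) = 4307 * -0.0006079 = -2.6182
Rt = 2200 * exp(-2.6182) = 160.5 ohm

160.5 ohm
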